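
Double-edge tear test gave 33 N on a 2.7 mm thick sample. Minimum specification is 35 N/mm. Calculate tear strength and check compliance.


Tear strength = 33 / 2.7 = 12.2 N/mm
Required minimum = 35 N/mm
Compliant: No


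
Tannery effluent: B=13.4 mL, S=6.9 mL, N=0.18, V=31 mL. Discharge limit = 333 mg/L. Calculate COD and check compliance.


COD = (13.4 - 6.9) x 0.18 x 8000 / 31 = 301.9 mg/L
Limit: 333 mg/L
Compliant: Yes


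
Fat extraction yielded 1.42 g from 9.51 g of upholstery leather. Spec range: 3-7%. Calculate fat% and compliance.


Fat content = 14.9%
Compliant: No

Fat% = 1.42 / 9.51 x 100 = 14.9%
Spec range: 3-7%
Compliant: No


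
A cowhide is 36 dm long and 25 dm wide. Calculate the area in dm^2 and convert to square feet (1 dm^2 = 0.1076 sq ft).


Area = 36 x 25 = 900 dm^2
Conversion: 900 x 0.1076 = 96.84 sq ft


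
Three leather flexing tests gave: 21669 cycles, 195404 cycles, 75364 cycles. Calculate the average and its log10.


Average = 97479 cycles
log10 = 4.99

Average = (21669 + 195404 + 75364) / 3 = 97479 cycles
log10(97479) = 4.99


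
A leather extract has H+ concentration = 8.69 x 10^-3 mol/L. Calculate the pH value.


pH = 2.06

pH = -log10[H+]
pH = -log10(8.69 x 10^-3) = 2.06


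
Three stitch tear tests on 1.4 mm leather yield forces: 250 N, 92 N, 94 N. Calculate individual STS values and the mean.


STS1 = 178.6 N/mm
STS2 = 65.7 N/mm
STS3 = 67.1 N/mm
Mean = 103.8 N/mm

STS1 = 250 / 1.4 = 178.6 N/mm
STS2 = 92 / 1.4 = 65.7 N/mm
STS3 = 94 / 1.4 = 67.1 N/mm
Mean = (178.6 + 65.7 + 67.1) / 3 = 103.8 N/mm


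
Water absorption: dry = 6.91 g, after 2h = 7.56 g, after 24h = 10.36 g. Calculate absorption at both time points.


WA (2h) = (7.56 - 6.91) / 6.91 x 100 = 9.4%
WA (24h) = (10.36 - 6.91) / 6.91 x 100 = 49.9%


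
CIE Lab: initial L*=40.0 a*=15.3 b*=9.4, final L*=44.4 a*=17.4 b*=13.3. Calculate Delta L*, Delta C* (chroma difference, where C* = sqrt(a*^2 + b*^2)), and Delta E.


Delta L* = 44.4 - 40.0 = 4.4
C1* = sqrt((15.3)^2 + (9.4)^2) = 17.957
C2* = sqrt((17.4)^2 + (13.3)^2) = 21.901
Delta C* = 21.901 - 17.957 = 3.94
Delta E = sqrt((4.4)^2 + (2.1)^2 + (3.9)^2) = 6.24


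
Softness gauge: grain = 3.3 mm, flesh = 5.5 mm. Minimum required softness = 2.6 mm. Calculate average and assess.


Average softness = 4.40 mm
Meets requirement: Yes

Average = (3.3 + 5.5) / 2 = 4.40 mm
Minimum = 2.6 mm
Meets requirement: Yes


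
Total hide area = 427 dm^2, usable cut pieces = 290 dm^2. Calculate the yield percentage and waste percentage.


Yield = 67.9%
Waste = 32.1%

Yield = 290 / 427 x 100 = 67.9%
Waste = 427 - 290 = 137 dm^2
Waste% = 100 - 67.9 = 32.1%


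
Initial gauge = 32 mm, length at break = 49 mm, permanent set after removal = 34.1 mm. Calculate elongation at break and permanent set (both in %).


Elongation at break = 53.1%
Permanent set = 6.6%

Elongation at break = (49 - 32) / 32 x 100 = 53.1%
Permanent set = (34.1 - 32) / 32 x 100 = 6.6%


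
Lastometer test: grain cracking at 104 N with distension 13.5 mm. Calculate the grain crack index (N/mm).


7.7 N/mm

Grain crack index = force / distension
Index = 104 / 13.5 = 7.7 N/mm


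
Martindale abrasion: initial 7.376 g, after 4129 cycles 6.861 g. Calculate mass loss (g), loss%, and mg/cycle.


Loss = 7.376 - 6.861 = 0.515 g
Loss% = 0.515 / 7.376 x 100 = 6.98%
Rate = 0.515 / 4129 x 1000 = 0.125 mg/cycle


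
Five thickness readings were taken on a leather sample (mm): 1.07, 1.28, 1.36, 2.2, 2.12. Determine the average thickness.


Sum = 1.07 + 1.28 + 1.36 + 2.2 + 2.12 = 8.03
Average = 8.03 / 5 = 1.61 mm


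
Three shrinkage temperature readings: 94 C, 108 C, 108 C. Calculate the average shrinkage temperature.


103.3 C

Average = (94 + 108 + 108) / 3
Average = 310 / 3 = 103.3 C


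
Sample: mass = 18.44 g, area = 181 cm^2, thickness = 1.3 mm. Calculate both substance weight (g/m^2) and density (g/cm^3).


Substance weight = 1018.8 g/m^2
Density = 0.784 g/cm^3

SW = 18.44 / 181 x 10000 = 1018.8 g/m^2
Volume = 181 x 1.3 / 10 = 23.53 cm^3
Density = 18.44 / 23.53 = 0.784 g/cm^3


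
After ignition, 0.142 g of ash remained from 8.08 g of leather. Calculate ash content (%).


Ash% = 0.142 / 8.08 x 100
Ash% = 1.76%


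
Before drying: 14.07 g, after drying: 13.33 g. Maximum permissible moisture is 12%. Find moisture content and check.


Moisture content = 5.3%
Acceptable: Yes

MC = (14.07 - 13.33) / 14.07 x 100 = 5.3%
Maximum: 12%
Acceptable: Yes


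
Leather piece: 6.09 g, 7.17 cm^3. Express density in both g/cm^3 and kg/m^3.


Density = 6.09 / 7.17 = 0.849 g/cm^3
Convert: 0.849 x 1000 = 849 kg/m^3


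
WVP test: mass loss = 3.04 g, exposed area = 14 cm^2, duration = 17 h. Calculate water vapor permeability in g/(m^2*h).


WVP = mass_loss / (area x time) x 10000
WVP = 3.04 / (14 x 17) x 10000
WVP = 3.04 / 238 x 10000 = 127.73 g/(m^2*h)


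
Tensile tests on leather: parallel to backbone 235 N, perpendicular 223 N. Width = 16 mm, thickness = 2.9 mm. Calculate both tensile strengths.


Parallel = 5.06 N/mm^2
Perpendicular = 4.81 N/mm^2

Area = 16 x 2.9 = 46.4 mm^2
TS (parallel) = 235 / 46.4 = 5.06 N/mm^2
TS (perpendicular) = 223 / 46.4 = 4.81 N/mm^2


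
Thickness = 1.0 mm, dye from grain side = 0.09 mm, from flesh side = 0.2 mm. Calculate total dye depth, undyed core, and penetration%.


Total dyed = 0.09 + 0.2 = 0.29 mm
Undyed core = 1.0 - 0.29 = 0.71 mm
Penetration = 0.29 / 1.0 x 100 = 29.0%


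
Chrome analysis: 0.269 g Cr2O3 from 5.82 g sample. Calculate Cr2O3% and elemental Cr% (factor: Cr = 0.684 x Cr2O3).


Cr2O3% = 0.269 / 5.82 x 100 = 4.62%
Cr% = 4.62 x 0.684 = 3.16%


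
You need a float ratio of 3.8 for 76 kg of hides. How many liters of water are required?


288.8 L

Water = hide weight x target ratio
Water = 76 x 3.8 = 288.8 L


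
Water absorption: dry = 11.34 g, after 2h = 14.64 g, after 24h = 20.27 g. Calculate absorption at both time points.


2h absorption = 29.1%
24h absorption = 78.7%

WA (2h) = (14.64 - 11.34) / 11.34 x 100 = 29.1%
WA (24h) = (20.27 - 11.34) / 11.34 x 100 = 78.7%


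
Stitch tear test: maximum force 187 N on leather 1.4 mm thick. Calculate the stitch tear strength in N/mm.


Stitch tear strength = force / thickness
STS = 187 / 1.4 = 133.6 N/mm


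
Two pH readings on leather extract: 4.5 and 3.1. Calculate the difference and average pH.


Difference = 1.4
Average pH = 3.80


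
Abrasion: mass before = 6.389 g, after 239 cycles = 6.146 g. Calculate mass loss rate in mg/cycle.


1.017 mg/cycle


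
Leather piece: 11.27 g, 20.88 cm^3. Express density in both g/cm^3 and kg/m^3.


Density = 11.27 / 20.88 = 0.540 g/cm^3
Convert: 0.540 x 1000 = 540 kg/m^3


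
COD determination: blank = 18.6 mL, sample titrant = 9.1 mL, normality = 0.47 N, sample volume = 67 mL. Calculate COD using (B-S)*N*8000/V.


533.1 mg/L

COD = (18.6 - 9.1) x 0.47 x 8000 / 67
COD = 9.5 x 0.47 x 8000 / 67
COD = 533.1 mg/L


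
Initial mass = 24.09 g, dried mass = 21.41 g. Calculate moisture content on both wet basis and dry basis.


Moisture lost = 24.09 - 21.41 = 2.68 g
Wet basis MC = 2.68 / 24.09 x 100 = 11.1%
Dry basis MC = 2.68 / 21.41 x 100 = 12.5%


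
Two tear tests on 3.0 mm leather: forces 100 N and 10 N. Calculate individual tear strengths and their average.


Tear 1 = 33.3 N/mm
Tear 2 = 3.3 N/mm
Average = 18.3 N/mm


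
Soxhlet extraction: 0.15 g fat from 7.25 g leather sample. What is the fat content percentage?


2.1%


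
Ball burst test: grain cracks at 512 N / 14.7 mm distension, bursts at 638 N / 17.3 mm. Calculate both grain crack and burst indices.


Crack index = 512 / 14.7 = 34.8 N/mm
Burst index = 638 / 17.3 = 36.9 N/mm


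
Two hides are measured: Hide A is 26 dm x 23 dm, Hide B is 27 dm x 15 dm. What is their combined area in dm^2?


Hide A area = 26 x 23 = 598 dm^2
Hide B area = 27 x 15 = 405 dm^2
Total = 598 + 405 = 1003 dm^2


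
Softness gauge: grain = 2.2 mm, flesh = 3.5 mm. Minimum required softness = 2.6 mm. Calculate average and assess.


Average softness = 2.85 mm
Meets requirement: Yes

Average = (2.2 + 3.5) / 2 = 2.85 mm
Minimum = 2.6 mm
Meets requirement: Yes


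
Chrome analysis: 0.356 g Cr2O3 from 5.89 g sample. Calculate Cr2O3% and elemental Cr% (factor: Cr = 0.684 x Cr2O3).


Cr2O3% = 0.356 / 5.89 x 100 = 6.04%
Cr% = 6.04 x 0.684 = 4.13%


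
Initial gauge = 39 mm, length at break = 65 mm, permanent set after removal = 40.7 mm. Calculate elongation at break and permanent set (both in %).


Elongation at break = 66.7%
Permanent set = 4.4%

Elongation at break = (65 - 39) / 39 x 100 = 66.7%
Permanent set = (40.7 - 39) / 39 x 100 = 4.4%


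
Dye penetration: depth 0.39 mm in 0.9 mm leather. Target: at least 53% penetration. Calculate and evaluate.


Penetration = 0.39 / 0.9 x 100 = 43.3%
Target: 53%
Meets target: No


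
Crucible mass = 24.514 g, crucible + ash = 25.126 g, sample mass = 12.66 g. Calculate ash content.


Ash mass = 0.612 g
Ash content = 4.83%

Ash mass = 25.126 - 24.514 = 0.612 g
Ash% = 0.612 / 12.66 x 100 = 4.83%


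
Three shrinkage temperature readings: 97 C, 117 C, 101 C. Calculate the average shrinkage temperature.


Average = (97 + 117 + 101) / 3
Average = 315 / 3 = 105.0 C


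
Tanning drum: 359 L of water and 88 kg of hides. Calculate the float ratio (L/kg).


Float ratio = water / hide weight
Ratio = 359 / 88 = 4.1


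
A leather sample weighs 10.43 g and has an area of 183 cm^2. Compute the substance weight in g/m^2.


569.9 g/m^2


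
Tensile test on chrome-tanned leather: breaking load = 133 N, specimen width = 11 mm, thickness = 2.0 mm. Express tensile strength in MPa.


6.05 MPa


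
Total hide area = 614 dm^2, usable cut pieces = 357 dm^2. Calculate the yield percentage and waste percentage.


Yield = 357 / 614 x 100 = 58.1%
Waste = 614 - 357 = 257 dm^2
Waste% = 100 - 58.1 = 41.9%


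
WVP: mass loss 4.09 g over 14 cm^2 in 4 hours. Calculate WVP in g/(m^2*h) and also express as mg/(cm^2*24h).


WVP = 4.09 / (14 x 4) x 10000 = 730.36 g/(m^2*h)
Mass loss in mg = 4.09 x 1000 = 4090 mg
Per cm^2 per 24h in mg: 4090 x 24 / (14 x 4) = 98160 / 56 = 1752.86 mg/(cm^2*24h)


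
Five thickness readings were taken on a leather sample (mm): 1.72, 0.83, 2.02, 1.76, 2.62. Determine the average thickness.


1.79 mm


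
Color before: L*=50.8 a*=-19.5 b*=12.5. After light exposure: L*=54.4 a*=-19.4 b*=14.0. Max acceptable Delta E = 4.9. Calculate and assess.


Delta E = 3.90
Passes: Yes

dL = 3.6, da = 0.1, db = 1.5
dE = sqrt((3.6)^2 + (0.1)^2 + (1.5)^2) = 3.90
Max = 4.9
Passes: Yes


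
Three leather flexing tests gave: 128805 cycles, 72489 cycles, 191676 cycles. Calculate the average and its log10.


Average = 130990 cycles
log10 = 5.12


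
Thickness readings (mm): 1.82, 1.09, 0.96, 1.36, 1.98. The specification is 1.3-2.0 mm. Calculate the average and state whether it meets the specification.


Sum = 7.21
Average = 7.21 / 5 = 1.44 mm
Specification range: 1.3 to 2.0 mm
Within spec: Yes


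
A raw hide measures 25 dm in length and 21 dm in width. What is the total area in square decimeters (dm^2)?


525 dm^2


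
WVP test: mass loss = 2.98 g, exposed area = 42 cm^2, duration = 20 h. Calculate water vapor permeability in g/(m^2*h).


35.48 g/(m^2*h)

WVP = mass_loss / (area x time) x 10000
WVP = 2.98 / (42 x 20) x 10000
WVP = 2.98 / 840 x 10000 = 35.48 g/(m^2*h)


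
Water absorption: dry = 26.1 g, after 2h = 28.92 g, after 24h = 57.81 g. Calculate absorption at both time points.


WA (2h) = (28.92 - 26.1) / 26.1 x 100 = 10.8%
WA (24h) = (57.81 - 26.1) / 26.1 x 100 = 121.5%


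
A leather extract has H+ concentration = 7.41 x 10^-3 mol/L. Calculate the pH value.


pH = -log10[H+]
pH = -log10(7.41 x 10^-3) = 2.13


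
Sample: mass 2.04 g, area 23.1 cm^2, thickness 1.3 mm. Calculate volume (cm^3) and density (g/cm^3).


Thickness in cm = 1.3 / 10 = 0.13 cm
Volume = 23.1 x 0.13 = 3.003 cm^3
Density = 2.04 / 3.003 = 0.679 g/cm^3


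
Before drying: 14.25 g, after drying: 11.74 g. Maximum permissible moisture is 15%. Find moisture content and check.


MC = (14.25 - 11.74) / 14.25 x 100 = 17.6%
Maximum: 15%
Acceptable: No


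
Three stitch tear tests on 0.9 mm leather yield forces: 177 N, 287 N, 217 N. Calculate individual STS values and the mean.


STS1 = 196.7 N/mm
STS2 = 318.9 N/mm
STS3 = 241.1 N/mm
Mean = 252.2 N/mm

STS1 = 177 / 0.9 = 196.7 N/mm
STS2 = 287 / 0.9 = 318.9 N/mm
STS3 = 217 / 0.9 = 241.1 N/mm
Mean = (196.7 + 318.9 + 241.1) / 3 = 252.2 N/mm


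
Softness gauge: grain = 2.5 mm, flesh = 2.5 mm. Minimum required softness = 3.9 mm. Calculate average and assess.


Average softness = 2.50 mm
Meets requirement: No

Average = (2.5 + 2.5) / 2 = 2.50 mm
Minimum = 3.9 mm
Meets requirement: No


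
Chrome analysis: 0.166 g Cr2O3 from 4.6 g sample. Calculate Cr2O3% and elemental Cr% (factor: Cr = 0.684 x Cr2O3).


Cr2O3% = 0.166 / 4.6 x 100 = 3.61%
Cr% = 3.61 x 0.684 = 2.47%


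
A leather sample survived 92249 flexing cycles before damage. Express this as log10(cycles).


4.96

log10(92249) = 4.96


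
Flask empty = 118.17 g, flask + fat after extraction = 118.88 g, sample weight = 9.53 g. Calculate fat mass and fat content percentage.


Fat mass = 0.71 g
Fat content = 7.5%

Fat mass = 118.88 - 118.17 = 0.71 g
Fat% = 0.71 / 9.53 x 100 = 7.5%


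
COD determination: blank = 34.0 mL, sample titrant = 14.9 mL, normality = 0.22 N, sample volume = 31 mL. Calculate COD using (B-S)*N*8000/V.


1084.4 mg/L

COD = (34.0 - 14.9) x 0.22 x 8000 / 31
COD = 19.1 x 0.22 x 8000 / 31
COD = 1084.4 mg/L


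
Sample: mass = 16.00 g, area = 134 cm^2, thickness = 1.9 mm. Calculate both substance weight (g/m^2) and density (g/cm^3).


Substance weight = 1194.0 g/m^2
Density = 0.628 g/cm^3

SW = 16.00 / 134 x 10000 = 1194.0 g/m^2
Volume = 134 x 1.9 / 10 = 25.46 cm^3
Density = 16.00 / 25.46 = 0.628 g/cm^3


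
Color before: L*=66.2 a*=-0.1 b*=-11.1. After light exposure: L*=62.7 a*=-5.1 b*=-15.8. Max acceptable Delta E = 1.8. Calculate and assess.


dL = -3.5, da = -5.0, db = -4.7
dE = sqrt((-3.5)^2 + (-5.0)^2 + (-4.7)^2) = 7.70
Max = 1.8
Passes: No


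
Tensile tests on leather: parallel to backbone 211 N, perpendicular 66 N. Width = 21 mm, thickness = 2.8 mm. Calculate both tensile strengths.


Area = 21 x 2.8 = 58.8 mm^2
TS (parallel) = 211 / 58.8 = 3.59 N/mm^2
TS (perpendicular) = 66 / 58.8 = 1.12 N/mm^2


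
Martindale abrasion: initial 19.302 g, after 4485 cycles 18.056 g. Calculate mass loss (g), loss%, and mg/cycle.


Loss = 19.302 - 18.056 = 1.246 g
Loss% = 1.246 / 19.302 x 100 = 6.46%
Rate = 1.246 / 4485 x 1000 = 0.278 mg/cycle


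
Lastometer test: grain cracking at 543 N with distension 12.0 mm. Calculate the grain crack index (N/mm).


Grain crack index = force / distension
Index = 543 / 12.0 = 45.3 N/mm


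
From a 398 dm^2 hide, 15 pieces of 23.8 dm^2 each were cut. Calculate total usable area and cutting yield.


Total usable = 15 x 23.8 = 357.0 dm^2
Yield = 357.0 / 398 x 100 = 89.7%


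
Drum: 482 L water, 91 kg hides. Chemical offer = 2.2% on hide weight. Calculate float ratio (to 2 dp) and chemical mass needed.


Float ratio = 482 / 91 = 5.30
Chemical = 91 x 2.2 / 100 = 2.002 kg


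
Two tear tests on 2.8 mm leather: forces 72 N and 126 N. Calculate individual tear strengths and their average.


Tear 1 = 72 / 2.8 = 25.7 N/mm
Tear 2 = 126 / 2.8 = 45.0 N/mm
Average = (25.7 + 45.0) / 2 = 35.4 N/mm


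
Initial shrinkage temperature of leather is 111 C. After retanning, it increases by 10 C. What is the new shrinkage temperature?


121 C

New Ts = 111 + 10 = 121 C


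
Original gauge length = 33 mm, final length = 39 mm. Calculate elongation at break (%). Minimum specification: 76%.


Elongation = 18.2%
Meets spec: No

Extension = 39 - 33 = 6 mm
Elongation = 6 / 33 x 100 = 18.2%
Minimum required: 76%
Meets specification: No


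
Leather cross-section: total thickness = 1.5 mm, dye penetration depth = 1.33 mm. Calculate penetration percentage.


88.7%


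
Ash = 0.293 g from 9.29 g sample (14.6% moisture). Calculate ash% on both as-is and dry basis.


As-is ash% = 0.293 / 9.29 x 100 = 3.15%
Dry mass = 9.29 x (100 - 14.6) / 100 = 7.93366 g
Dry-basis ash% = 0.293 / 7.93366 x 100 = 3.69%


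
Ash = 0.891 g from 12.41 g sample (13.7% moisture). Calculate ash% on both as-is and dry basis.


As-is ash = 7.18%
Dry-basis ash = 8.32%


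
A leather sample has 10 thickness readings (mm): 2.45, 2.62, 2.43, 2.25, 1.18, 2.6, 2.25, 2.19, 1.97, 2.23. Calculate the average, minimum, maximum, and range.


Average = 2.22 mm
Min = 1.18 mm
Max = 2.62 mm
Range = 1.44 mm


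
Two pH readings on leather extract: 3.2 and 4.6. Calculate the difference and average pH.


Difference = 1.4
Average pH = 3.90

Difference = |3.2 - 4.6| = 1.4
Average = (3.2 + 4.6) / 2 = 3.90


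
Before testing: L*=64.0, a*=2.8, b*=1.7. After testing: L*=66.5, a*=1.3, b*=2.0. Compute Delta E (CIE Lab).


dL = 66.5 - 64.0 = 2.5
da = 1.3 - 2.8 = -1.5
db = 2.0 - 1.7 = 0.3
dE = sqrt((2.5)^2 + (-1.5)^2 + (0.3)^2) = 2.93


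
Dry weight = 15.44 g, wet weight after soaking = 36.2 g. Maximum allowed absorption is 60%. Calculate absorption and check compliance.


WA = (36.2 - 15.44) / 15.44 x 100 = 134.5%
Maximum allowed: 60%
Compliant: No


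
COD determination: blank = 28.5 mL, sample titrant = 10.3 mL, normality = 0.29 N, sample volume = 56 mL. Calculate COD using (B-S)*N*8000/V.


COD = (28.5 - 10.3) x 0.29 x 8000 / 56
COD = 18.2 x 0.29 x 8000 / 56
COD = 754.0 mg/L


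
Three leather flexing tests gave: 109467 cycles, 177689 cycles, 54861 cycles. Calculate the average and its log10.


Average = (109467 + 177689 + 54861) / 3 = 114006 cycles
log10(114006) = 5.06


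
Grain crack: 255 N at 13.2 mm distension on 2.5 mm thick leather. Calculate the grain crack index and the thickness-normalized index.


Crack index = 19.3 N/mm
Normalized index = 7.7 N/mm per mm


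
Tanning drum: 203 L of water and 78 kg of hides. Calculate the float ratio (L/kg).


2.6

Float ratio = water / hide weight
Ratio = 203 / 78 = 2.6


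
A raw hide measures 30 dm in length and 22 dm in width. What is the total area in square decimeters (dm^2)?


Area = length x width
Area = 30 x 22 = 660 dm^2


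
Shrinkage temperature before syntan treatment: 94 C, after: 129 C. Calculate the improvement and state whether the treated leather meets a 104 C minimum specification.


Improvement = 35 C
Meets 104 C spec: Yes

Improvement = 129 - 94 = 35 C
Spec check: 129 C >= 104 C? Yes


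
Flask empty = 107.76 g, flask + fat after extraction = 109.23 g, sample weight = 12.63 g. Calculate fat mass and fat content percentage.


Fat mass = 1.47 g
Fat content = 11.6%


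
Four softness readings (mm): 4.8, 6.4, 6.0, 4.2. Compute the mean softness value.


5.35 mm

Sum = 4.8 + 6.4 + 6.0 + 4.2
Mean = 21.4 / 4 = 5.35 mm


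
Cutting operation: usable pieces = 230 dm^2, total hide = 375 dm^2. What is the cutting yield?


61.3%

Yield = usable / total x 100
Yield = 230 / 375 x 100 = 61.3%


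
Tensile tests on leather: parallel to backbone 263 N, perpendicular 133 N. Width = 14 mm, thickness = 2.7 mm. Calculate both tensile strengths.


Area = 14 x 2.7 = 37.8 mm^2
TS (parallel) = 263 / 37.8 = 6.96 N/mm^2
TS (perpendicular) = 133 / 37.8 = 3.52 N/mm^2


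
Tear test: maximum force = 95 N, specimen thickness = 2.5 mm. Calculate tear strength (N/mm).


38.0 N/mm

Tear strength = force / thickness
Tear = 95 / 2.5 = 38.0 N/mm


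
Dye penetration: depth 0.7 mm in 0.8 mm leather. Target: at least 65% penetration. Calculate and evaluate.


Penetration = 87.5%
Meets target: Yes


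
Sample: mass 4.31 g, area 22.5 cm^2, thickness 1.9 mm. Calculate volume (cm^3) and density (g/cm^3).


Volume = 4.275 cm^3
Density = 1.008 g/cm^3


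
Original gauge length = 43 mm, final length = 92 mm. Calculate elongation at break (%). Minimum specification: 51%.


Extension = 92 - 43 = 49 mm
Elongation = 49 / 43 x 100 = 114.0%
Minimum required: 51%
Meets specification: Yes


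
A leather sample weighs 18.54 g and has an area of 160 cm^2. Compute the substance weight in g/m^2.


1158.8 g/m^2

Substance weight = mass / area x 10000
SW = 18.54 / 160 x 10000
SW = 1158.8 g/m^2


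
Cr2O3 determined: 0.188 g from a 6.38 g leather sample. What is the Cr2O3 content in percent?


Cr2O3% = 0.188 / 6.38 x 100
Cr2O3% = 2.95%


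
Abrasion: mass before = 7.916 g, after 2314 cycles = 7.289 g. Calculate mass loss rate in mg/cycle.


Mass loss = 7.916 - 7.289 = 0.627 g
Rate = 0.627 / 2314 x 1000 = 0.271 mg/cycle


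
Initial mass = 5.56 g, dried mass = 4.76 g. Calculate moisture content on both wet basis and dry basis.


Wet basis = 14.4%
Dry basis = 16.8%


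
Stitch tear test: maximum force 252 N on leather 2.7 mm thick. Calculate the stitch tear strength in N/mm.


93.3 N/mm

Stitch tear strength = force / thickness
STS = 252 / 2.7 = 93.3 N/mm


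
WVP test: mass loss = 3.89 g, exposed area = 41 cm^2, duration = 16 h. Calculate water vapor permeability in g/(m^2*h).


WVP = mass_loss / (area x time) x 10000
WVP = 3.89 / (41 x 16) x 10000
WVP = 3.89 / 656 x 10000 = 59.30 g/(m^2*h)


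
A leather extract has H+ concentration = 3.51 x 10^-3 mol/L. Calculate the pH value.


pH = 2.45


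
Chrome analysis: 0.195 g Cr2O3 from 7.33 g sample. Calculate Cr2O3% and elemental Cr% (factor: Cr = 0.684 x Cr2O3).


Cr2O3 = 2.66%
Cr = 1.82%


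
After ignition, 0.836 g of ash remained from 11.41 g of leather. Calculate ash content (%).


Ash% = 0.836 / 11.41 x 100
Ash% = 7.33%


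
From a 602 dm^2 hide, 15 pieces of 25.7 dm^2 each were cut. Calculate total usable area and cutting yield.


Total usable = 15 x 25.7 = 385.5 dm^2
Yield = 385.5 / 602 x 100 = 64.0%


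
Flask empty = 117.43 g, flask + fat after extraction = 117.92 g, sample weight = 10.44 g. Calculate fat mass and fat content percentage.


Fat mass = 0.49 g
Fat content = 4.7%

Fat mass = 117.92 - 117.43 = 0.49 g
Fat% = 0.49 / 10.44 x 100 = 4.7%


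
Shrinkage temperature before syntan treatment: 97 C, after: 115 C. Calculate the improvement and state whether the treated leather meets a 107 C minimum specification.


Improvement = 18 C
Meets 107 C spec: Yes

Improvement = 115 - 97 = 18 C
Spec check: 115 C >= 107 C? Yes


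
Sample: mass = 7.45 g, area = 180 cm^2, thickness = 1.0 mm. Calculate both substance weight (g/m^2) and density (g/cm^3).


SW = 7.45 / 180 x 10000 = 413.9 g/m^2
Volume = 180 x 1.0 / 10 = 18.00 cm^3
Density = 7.45 / 18.00 = 0.414 g/cm^3


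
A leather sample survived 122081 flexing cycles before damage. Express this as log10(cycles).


log10(122081) = 5.09


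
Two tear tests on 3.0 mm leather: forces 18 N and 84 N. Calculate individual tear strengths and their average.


Tear 1 = 6.0 N/mm
Tear 2 = 28.0 N/mm
Average = 17.0 N/mm


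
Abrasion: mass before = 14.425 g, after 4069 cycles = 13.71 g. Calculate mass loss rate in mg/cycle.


0.176 mg/cycle

Mass loss = 14.425 - 13.71 = 0.715 g
Rate = 0.715 / 4069 x 1000 = 0.176 mg/cycle


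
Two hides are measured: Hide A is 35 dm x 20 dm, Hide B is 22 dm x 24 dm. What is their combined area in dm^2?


Hide A area = 35 x 20 = 700 dm^2
Hide B area = 22 x 24 = 528 dm^2
Total = 700 + 528 = 1228 dm^2


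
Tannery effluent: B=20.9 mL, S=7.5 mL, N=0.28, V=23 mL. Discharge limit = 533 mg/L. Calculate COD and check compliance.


COD = 1305.0 mg/L
Compliant: No

COD = (20.9 - 7.5) x 0.28 x 8000 / 23 = 1305.0 mg/L
Limit: 533 mg/L
Compliant: No


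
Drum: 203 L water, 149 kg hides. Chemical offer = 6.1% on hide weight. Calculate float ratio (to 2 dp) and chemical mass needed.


Float ratio = 1.36
Chemical needed = 9.089 kg

Float ratio = 203 / 149 = 1.36
Chemical = 149 x 6.1 / 100 = 9.089 kg


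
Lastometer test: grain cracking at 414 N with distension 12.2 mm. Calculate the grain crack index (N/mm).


33.9 N/mm

Grain crack index = force / distension
Index = 414 / 12.2 = 33.9 N/mm


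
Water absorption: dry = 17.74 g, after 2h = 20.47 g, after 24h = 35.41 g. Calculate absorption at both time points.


2h absorption = 15.4%
24h absorption = 99.6%

WA (2h) = (20.47 - 17.74) / 17.74 x 100 = 15.4%
WA (24h) = (35.41 - 17.74) / 17.74 x 100 = 99.6%


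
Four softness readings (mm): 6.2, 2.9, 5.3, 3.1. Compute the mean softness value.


4.38 mm

Sum = 6.2 + 2.9 + 5.3 + 3.1
Mean = 17.5 / 4 = 4.38 mm


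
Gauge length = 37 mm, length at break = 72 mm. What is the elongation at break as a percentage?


94.6%

Extension = 72 - 37 = 35 mm
Elongation = 35 / 37 x 100 = 94.6%


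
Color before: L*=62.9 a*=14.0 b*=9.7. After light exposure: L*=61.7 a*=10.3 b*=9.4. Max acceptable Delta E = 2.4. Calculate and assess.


dL = -1.2, da = -3.7, db = -0.3
dE = sqrt((-1.2)^2 + (-3.7)^2 + (-0.3)^2) = 3.90
Max = 2.4
Passes: No


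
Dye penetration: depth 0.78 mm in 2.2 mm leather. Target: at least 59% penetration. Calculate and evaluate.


Penetration = 35.5%
Meets target: No

Penetration = 0.78 / 2.2 x 100 = 35.5%
Target: 59%
Meets target: No


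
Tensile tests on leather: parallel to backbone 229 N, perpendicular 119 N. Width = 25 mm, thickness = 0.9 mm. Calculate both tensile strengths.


Parallel = 10.18 N/mm^2
Perpendicular = 5.29 N/mm^2

Area = 25 x 0.9 = 22.5 mm^2
TS (parallel) = 229 / 22.5 = 10.18 N/mm^2
TS (perpendicular) = 119 / 22.5 = 5.29 N/mm^2


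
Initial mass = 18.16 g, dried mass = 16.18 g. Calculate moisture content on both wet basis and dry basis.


Wet basis = 10.9%
Dry basis = 12.2%

Moisture lost = 18.16 - 16.18 = 1.98 g
Wet basis MC = 1.98 / 18.16 x 100 = 10.9%
Dry basis MC = 1.98 / 16.18 x 100 = 12.2%


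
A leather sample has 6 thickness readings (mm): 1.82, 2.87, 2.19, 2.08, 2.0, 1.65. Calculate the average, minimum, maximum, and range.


Average = 2.10 mm
Min = 1.65 mm
Max = 2.87 mm
Range = 1.22 mm

Sum = 12.61
Average = 12.61 / 6 = 2.10 mm
Minimum = 1.65 mm
Maximum = 2.87 mm
Range = 2.87 - 1.65 = 1.22 mm


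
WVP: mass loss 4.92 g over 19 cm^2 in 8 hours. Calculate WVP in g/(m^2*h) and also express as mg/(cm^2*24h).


WVP = 4.92 / (19 x 8) x 10000 = 323.68 g/(m^2*h)
Mass loss in mg = 4.92 x 1000 = 4920 mg
Per cm^2 per 24h in mg: 4920 x 24 / (19 x 8) = 118080 / 152 = 776.84 mg/(cm^2*24h)


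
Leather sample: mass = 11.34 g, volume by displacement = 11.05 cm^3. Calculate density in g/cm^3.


1.026 g/cm^3


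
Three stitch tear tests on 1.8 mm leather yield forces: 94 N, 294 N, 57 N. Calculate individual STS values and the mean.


STS1 = 94 / 1.8 = 52.2 N/mm
STS2 = 294 / 1.8 = 163.3 N/mm
STS3 = 57 / 1.8 = 31.7 N/mm
Mean = (52.2 + 163.3 + 31.7) / 3 = 82.4 N/mm


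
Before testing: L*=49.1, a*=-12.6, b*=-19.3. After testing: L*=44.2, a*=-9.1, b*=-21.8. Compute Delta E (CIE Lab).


Delta E = 6.52

dL = 44.2 - 49.1 = -4.9
da = -9.1 - (-12.6) = 3.5
db = -21.8 - (-19.3) = -2.5
dE = sqrt((-4.9)^2 + (3.5)^2 + (-2.5)^2) = 6.52


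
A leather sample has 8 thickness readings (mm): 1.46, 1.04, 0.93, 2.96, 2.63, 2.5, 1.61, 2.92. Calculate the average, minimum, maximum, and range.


Sum = 16.05
Average = 16.05 / 8 = 2.01 mm
Minimum = 0.93 mm
Maximum = 2.96 mm
Range = 2.96 - 0.93 = 2.03 mm


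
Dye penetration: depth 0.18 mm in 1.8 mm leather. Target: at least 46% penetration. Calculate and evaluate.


Penetration = 0.18 / 1.8 x 100 = 10.0%
Target: 46%
Meets target: No


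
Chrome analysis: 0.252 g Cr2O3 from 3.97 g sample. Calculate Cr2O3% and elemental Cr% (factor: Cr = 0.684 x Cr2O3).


Cr2O3 = 6.35%
Cr = 4.34%


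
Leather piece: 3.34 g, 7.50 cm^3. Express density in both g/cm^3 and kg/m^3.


Density = 3.34 / 7.50 = 0.445 g/cm^3
Convert: 0.445 x 1000 = 445 kg/m^3


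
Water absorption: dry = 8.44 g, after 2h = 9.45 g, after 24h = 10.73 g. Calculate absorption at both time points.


2h absorption = 12.0%
24h absorption = 27.1%

WA (2h) = (9.45 - 8.44) / 8.44 x 100 = 12.0%
WA (24h) = (10.73 - 8.44) / 8.44 x 100 = 27.1%


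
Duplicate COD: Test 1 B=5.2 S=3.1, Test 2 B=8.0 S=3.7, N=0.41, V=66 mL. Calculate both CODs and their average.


COD1 = (5.2 - 3.1) x 0.41 x 8000 / 66 = 104.4 mg/L
COD2 = (8.0 - 3.7) x 0.41 x 8000 / 66 = 213.7 mg/L
Average = (104.4 + 213.7) / 2 = 159.1 mg/L


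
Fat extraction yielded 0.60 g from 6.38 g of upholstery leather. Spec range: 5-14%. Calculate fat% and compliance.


Fat content = 9.4%
Compliant: Yes

Fat% = 0.60 / 6.38 x 100 = 9.4%
Spec range: 5-14%
Compliant: Yes


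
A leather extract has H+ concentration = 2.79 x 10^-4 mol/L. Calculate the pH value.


pH = -log10[H+]
pH = -log10(2.79 x 10^-4) = 3.55


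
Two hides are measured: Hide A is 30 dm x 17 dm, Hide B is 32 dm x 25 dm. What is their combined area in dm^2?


Hide A area = 30 x 17 = 510 dm^2
Hide B area = 32 x 25 = 800 dm^2
Total = 510 + 800 = 1310 dm^2


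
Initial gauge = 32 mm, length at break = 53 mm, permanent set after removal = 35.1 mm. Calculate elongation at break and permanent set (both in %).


Elongation at break = 65.6%
Permanent set = 9.7%

Elongation at break = (53 - 32) / 32 x 100 = 65.6%
Permanent set = (35.1 - 32) / 32 x 100 = 9.7%


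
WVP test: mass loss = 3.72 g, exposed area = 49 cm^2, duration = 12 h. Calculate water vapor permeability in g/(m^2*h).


63.27 g/(m^2*h)


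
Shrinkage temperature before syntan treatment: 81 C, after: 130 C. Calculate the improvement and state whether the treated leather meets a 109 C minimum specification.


Improvement = 130 - 81 = 49 C
Spec check: 130 C >= 109 C? Yes


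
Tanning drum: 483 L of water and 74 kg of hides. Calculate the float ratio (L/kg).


6.5

Float ratio = water / hide weight
Ratio = 483 / 74 = 6.5


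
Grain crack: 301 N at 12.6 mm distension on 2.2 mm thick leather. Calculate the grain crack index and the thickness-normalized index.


Crack index = 23.9 N/mm
Normalized index = 10.9 N/mm per mm

Crack index = 301 / 12.6 = 23.9 N/mm
Normalized = 23.9 / 2.2 = 10.9 N/mm per mm


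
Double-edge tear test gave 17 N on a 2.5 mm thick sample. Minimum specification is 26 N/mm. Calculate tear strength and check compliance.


Tear strength = 6.8 N/mm
Compliant: No


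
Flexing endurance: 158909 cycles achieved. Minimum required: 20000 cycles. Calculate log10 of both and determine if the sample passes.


log10(158909) = 5.20
log10(20000) = 4.30
Passes: Yes


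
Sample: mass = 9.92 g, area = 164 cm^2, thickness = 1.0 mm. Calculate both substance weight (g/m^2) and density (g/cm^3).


Substance weight = 604.9 g/m^2
Density = 0.605 g/cm^3

SW = 9.92 / 164 x 10000 = 604.9 g/m^2
Volume = 164 x 1.0 / 10 = 16.40 cm^3
Density = 9.92 / 16.40 = 0.605 g/cm^3


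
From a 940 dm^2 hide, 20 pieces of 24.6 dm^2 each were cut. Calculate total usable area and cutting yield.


Usable area = 492.0 dm^2
Yield = 52.3%

Total usable = 20 x 24.6 = 492.0 dm^2
Yield = 492.0 / 940 x 100 = 52.3%


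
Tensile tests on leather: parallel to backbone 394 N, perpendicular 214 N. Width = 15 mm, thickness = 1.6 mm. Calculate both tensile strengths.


Area = 15 x 1.6 = 24.0 mm^2
TS (parallel) = 394 / 24.0 = 16.42 N/mm^2
TS (perpendicular) = 214 / 24.0 = 8.92 N/mm^2


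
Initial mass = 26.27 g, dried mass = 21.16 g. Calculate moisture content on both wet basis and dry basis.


Wet basis = 19.5%
Dry basis = 24.1%

Moisture lost = 26.27 - 21.16 = 5.11 g
Wet basis MC = 5.11 / 26.27 x 100 = 19.5%
Dry basis MC = 5.11 / 21.16 x 100 = 24.1%


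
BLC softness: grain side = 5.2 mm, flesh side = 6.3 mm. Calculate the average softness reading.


5.75 mm


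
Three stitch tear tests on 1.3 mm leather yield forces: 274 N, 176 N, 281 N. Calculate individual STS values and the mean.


STS1 = 274 / 1.3 = 210.8 N/mm
STS2 = 176 / 1.3 = 135.4 N/mm
STS3 = 281 / 1.3 = 216.2 N/mm
Mean = (210.8 + 135.4 + 216.2) / 3 = 187.5 N/mm


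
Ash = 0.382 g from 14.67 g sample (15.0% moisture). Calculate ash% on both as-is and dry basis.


As-is ash% = 0.382 / 14.67 x 100 = 2.60%
Dry mass = 14.67 x (100 - 15.0) / 100 = 12.4695 g
Dry-basis ash% = 0.382 / 12.4695 x 100 = 3.06%


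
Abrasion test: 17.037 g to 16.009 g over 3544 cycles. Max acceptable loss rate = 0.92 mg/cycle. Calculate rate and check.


Rate = 0.290 mg/cycle
Passes: Yes


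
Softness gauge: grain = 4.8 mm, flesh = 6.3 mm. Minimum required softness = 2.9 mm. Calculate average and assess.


Average softness = 5.55 mm
Meets requirement: Yes

Average = (4.8 + 6.3) / 2 = 5.55 mm
Minimum = 2.9 mm
Meets requirement: Yes


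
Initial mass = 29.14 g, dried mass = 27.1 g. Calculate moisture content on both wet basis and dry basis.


Wet basis = 7.0%
Dry basis = 7.5%


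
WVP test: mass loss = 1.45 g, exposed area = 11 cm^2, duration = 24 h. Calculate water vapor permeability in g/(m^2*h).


WVP = mass_loss / (area x time) x 10000
WVP = 1.45 / (11 x 24) x 10000
WVP = 1.45 / 264 x 10000 = 54.92 g/(m^2*h)


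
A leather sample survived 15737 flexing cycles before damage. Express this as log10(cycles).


4.20


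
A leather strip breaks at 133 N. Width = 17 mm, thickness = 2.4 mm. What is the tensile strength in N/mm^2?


3.26 N/mm^2


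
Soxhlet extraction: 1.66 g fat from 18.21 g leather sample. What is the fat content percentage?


9.1%

Fat content = 1.66 / 18.21 x 100
Fat = 9.1%


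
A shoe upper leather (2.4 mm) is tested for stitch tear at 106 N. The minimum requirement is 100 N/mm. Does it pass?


STS = 106 / 2.4 = 44.2 N/mm
Minimum required: 100 N/mm
Passes: No


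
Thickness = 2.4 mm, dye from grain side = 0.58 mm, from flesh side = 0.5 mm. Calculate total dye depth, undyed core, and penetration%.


Total dyed = 0.58 + 0.5 = 1.08 mm
Undyed core = 2.4 - 1.08 = 1.32 mm
Penetration = 1.08 / 2.4 x 100 = 45.0%


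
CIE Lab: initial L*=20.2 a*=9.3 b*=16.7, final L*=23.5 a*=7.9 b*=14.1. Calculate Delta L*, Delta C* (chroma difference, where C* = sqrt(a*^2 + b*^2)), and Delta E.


Delta L* = 3.3
Delta C* = -2.95
Delta E = 4.43

Delta L* = 23.5 - 20.2 = 3.3
C1* = sqrt((9.3)^2 + (16.7)^2) = 19.115
C2* = sqrt((7.9)^2 + (14.1)^2) = 16.162
Delta C* = 16.162 - 19.115 = -2.95
Delta E = sqrt((3.3)^2 + (-1.4)^2 + (-2.6)^2) = 4.43


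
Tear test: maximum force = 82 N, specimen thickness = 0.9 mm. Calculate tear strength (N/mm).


Tear strength = force / thickness
Tear = 82 / 0.9 = 91.1 N/mm


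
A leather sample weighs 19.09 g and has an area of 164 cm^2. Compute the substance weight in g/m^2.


1164.0 g/m^2

Substance weight = mass / area x 10000
SW = 19.09 / 164 x 10000
SW = 1164.0 g/m^2


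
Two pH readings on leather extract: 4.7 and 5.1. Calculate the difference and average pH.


Difference = 0.4
Average pH = 4.90

Difference = |4.7 - 5.1| = 0.4
Average = (4.7 + 5.1) / 2 = 4.90


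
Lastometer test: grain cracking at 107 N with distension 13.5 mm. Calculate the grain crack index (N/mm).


7.9 N/mm

Grain crack index = force / distension
Index = 107 / 13.5 = 7.9 N/mm


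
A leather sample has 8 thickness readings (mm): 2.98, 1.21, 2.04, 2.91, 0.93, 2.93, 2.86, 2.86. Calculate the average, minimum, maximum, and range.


Sum = 18.72
Average = 18.72 / 8 = 2.34 mm
Minimum = 0.93 mm
Maximum = 2.98 mm
Range = 2.98 - 0.93 = 2.05 mm


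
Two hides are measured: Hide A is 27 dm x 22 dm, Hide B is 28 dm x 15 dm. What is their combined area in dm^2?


1014 dm^2

Hide A area = 27 x 22 = 594 dm^2
Hide B area = 28 x 15 = 420 dm^2
Total = 594 + 420 = 1014 dm^2


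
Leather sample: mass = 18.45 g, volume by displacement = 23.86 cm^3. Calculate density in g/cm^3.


0.773 g/cm^3


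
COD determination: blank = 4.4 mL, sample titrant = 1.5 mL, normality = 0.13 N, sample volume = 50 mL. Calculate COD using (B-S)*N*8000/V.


60.3 mg/L


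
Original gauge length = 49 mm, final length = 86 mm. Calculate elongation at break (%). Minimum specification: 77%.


Elongation = 75.5%
Meets spec: No

Extension = 86 - 49 = 37 mm
Elongation = 37 / 49 x 100 = 75.5%
Minimum required: 77%
Meets specification: No


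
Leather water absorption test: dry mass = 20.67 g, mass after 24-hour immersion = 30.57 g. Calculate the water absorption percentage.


47.9%

Water absorbed = 30.57 - 20.67 = 9.90 g
WA% = 9.90 / 20.67 x 100 = 47.9%


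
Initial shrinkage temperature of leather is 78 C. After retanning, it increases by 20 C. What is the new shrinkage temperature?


98 C

New Ts = 78 + 20 = 98 C


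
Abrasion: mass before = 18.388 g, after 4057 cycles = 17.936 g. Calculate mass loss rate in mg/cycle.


0.111 mg/cycle

Mass loss = 18.388 - 17.936 = 0.452 g
Rate = 0.452 / 4057 x 1000 = 0.111 mg/cycle


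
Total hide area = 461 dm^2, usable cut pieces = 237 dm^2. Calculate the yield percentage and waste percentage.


Yield = 51.4%
Waste = 48.6%


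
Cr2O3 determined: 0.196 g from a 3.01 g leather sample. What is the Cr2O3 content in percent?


6.51%

Cr2O3% = 0.196 / 3.01 x 100
Cr2O3% = 6.51%


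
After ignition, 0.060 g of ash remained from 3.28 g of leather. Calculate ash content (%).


1.83%

Ash% = 0.060 / 3.28 x 100
Ash% = 1.83%


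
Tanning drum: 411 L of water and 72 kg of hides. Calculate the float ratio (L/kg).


Float ratio = water / hide weight
Ratio = 411 / 72 = 5.7


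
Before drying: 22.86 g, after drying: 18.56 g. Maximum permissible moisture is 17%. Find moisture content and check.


Moisture content = 18.8%
Acceptable: No

MC = (22.86 - 18.56) / 22.86 x 100 = 18.8%
Maximum: 17%
Acceptable: No


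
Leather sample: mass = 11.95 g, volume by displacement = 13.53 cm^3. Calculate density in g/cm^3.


Density = mass / volume
Density = 11.95 / 13.53 = 0.883 g/cm^3


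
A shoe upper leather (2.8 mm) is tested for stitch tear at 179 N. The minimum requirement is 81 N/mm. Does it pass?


STS = 179 / 2.8 = 63.9 N/mm
Minimum required: 81 N/mm
Passes: No


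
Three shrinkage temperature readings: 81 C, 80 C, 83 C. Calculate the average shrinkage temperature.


Average = (81 + 80 + 83) / 3
Average = 244 / 3 = 81.3 C


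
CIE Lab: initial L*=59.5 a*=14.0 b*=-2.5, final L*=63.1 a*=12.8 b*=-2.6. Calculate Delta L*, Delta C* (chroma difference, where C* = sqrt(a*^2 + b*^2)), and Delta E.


Delta L* = 3.6
Delta C* = -1.16
Delta E = 3.80


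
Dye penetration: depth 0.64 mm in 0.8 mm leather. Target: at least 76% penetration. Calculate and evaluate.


Penetration = 0.64 / 0.8 x 100 = 80.0%
Target: 76%
Meets target: Yes


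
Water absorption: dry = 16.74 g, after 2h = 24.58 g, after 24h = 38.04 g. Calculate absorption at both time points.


2h absorption = 46.8%
24h absorption = 127.2%

WA (2h) = (24.58 - 16.74) / 16.74 x 100 = 46.8%
WA (24h) = (38.04 - 16.74) / 16.74 x 100 = 127.2%


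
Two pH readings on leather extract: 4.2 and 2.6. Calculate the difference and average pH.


Difference = |4.2 - 2.6| = 1.6
Average = (4.2 + 2.6) / 2 = 3.40


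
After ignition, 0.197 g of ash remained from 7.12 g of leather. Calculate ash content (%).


2.77%


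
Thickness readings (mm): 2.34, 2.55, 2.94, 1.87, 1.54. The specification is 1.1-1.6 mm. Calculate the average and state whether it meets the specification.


Sum = 11.24
Average = 11.24 / 5 = 2.25 mm
Specification range: 1.1 to 1.6 mm
Within spec: No


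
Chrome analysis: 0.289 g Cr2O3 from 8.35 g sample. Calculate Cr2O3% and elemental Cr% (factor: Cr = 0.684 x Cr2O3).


Cr2O3 = 3.46%
Cr = 2.37%
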